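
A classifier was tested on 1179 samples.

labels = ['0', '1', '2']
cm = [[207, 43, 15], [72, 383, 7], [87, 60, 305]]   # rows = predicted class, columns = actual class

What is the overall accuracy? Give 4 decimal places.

0.7591

Accuracy = trace / total = (207+383+305=895) / 1179 = 895/1179 = 0.7591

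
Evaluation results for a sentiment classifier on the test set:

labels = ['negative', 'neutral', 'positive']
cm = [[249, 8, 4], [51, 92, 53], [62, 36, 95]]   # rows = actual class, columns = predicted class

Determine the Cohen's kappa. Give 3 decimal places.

0.489

Observed agreement pₒ = trace/N = 436/650 = 0.6708
Expected agreement pₑ = Σ (rowᵢ·colᵢ)/N² = (261·362 + 196·136 + 193·152)/650² = 0.3562
κ = (pₒ − pₑ)/(1 − pₑ) = (0.6708 − 0.3562)/(1 − 0.3562) = 0.489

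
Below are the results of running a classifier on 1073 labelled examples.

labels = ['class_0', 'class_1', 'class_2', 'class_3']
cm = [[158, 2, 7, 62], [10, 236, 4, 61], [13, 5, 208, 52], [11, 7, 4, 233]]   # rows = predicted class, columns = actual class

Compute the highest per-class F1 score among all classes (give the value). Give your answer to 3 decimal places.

0.841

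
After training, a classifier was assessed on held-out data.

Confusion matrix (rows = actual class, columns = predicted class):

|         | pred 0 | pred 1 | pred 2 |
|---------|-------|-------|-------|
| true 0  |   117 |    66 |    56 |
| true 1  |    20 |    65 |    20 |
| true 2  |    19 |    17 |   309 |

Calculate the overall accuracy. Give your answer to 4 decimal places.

Accuracy = trace / total = (117+65+309=491) / 689 = 491/689 = 0.7126

0.7126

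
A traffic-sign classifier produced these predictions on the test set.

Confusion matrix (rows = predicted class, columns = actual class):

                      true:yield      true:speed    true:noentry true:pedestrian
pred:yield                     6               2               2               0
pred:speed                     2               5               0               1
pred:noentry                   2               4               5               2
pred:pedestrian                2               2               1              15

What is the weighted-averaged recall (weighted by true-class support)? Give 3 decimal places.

Per-class recall (TP/(TP+FN)):
  yield: TP=6, FN=2+2+2=6 → 6/12 = 0.5000
  speed: TP=5, FN=2+4+2=8 → 5/13 = 0.3846
  noentry: TP=5, FN=2+0+1=3 → 5/8 = 0.6250
  pedestrian: TP=15, FN=0+1+2=3 → 15/18 = 0.8333
Weighted-recall = Σ (supportᵢ/N)·recallᵢ with N=51: (12/51)·0.5000 + (13/51)·0.3846 + (8/51)·0.6250 + (18/51)·0.8333 = 0.608

0.608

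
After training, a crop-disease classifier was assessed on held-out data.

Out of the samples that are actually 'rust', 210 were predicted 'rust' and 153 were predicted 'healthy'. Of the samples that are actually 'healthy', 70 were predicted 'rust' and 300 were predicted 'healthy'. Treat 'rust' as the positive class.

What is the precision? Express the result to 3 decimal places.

Precision = TP/(TP+FP) = 210/(210+70) = 210/280 = 0.750

0.750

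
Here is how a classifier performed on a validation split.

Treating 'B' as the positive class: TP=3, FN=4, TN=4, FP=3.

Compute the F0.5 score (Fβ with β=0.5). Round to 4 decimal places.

0.4839

Fβ = (1+β²)·TP / ((1+β²)·TP + β²·FN + FP), with β²=1/4
= 1.25·3 / (1.25·3 + 0.25·4 + 3) = 0.4839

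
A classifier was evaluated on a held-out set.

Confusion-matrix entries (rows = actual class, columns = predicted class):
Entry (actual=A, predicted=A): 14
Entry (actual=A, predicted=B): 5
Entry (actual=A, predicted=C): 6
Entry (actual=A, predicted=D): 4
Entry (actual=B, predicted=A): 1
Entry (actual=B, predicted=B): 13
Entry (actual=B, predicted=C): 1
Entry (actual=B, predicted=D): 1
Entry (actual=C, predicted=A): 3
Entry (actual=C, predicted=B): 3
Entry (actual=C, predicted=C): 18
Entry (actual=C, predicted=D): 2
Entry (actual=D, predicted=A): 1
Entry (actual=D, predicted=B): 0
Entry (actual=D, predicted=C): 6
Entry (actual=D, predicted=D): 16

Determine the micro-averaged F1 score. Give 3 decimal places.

Micro-averaging pools counts across classes: ΣTP=61, ΣFP=33, ΣFN=33.
Micro-F1 score = 2·TP/(2·TP+FP+FN) on pooled counts = 0.649 (equals overall accuracy in single-label multiclass).

0.649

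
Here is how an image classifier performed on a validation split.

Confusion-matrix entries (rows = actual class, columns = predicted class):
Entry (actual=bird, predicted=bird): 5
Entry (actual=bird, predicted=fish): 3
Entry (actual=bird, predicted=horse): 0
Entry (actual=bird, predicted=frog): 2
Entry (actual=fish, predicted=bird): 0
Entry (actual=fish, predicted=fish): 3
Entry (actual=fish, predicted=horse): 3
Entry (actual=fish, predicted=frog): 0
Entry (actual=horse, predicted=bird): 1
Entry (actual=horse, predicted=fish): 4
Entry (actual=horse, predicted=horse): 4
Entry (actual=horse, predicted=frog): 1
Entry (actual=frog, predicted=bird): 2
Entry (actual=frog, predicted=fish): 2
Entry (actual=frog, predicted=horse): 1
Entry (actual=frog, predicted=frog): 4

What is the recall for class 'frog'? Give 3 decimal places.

0.444

One-vs-rest for 'frog': TP = diagonal; FP = other classes predicted 'frog'; FN = 'frog' predicted as other.
recall = TP/(TP+FN).
frog: TP=4, FN=2+2+1=5 → 4/9 = 0.4444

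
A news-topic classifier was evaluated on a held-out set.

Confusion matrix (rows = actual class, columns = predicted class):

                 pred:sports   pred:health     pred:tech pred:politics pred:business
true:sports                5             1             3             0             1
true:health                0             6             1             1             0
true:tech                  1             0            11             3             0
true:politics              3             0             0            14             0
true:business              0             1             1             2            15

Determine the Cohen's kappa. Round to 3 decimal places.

Observed agreement pₒ = trace/N = 51/69 = 0.7391
Expected agreement pₑ = Σ (rowᵢ·colᵢ)/N² = (10·9 + 8·8 + 15·16 + 17·20 + 19·16)/69² = 0.2180
κ = (pₒ − pₑ)/(1 − pₑ) = (0.7391 − 0.2180)/(1 − 0.2180) = 0.666

0.666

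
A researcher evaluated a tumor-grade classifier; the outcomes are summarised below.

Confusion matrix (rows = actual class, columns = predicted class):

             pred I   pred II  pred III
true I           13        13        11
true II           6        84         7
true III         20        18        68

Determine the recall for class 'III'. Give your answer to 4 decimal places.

recall = TP/(TP+FN).
III: TP=68, FN=20+18=38 → 68/106 = 0.64151

0.6415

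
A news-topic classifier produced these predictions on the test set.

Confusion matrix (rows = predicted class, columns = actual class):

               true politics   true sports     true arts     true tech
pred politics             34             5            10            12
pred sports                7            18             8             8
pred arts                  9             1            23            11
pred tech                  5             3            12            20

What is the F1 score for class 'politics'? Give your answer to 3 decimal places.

One-vs-rest for 'politics': TP = diagonal; FP = other classes predicted 'politics'; FN = 'politics' predicted as other.
F1 score = 2·TP/(2·TP+FP+FN).
politics: TP=34, FP=5+10+12=27, FN=7+9+5=21 → 68/116 = 0.5862

0.586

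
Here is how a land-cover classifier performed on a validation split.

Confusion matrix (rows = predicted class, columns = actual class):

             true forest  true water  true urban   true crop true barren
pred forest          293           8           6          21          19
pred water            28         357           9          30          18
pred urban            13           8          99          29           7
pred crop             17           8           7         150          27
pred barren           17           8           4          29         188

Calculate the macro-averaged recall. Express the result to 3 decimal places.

Per-class recall (TP/(TP+FN)):
  forest: TP=293, FN=28+13+17+17=75 → 293/368 = 0.7962
  water: TP=357, FN=8+8+8+8=32 → 357/389 = 0.9177
  urban: TP=99, FN=6+9+7+4=26 → 99/125 = 0.7920
  crop: TP=150, FN=21+30+29+29=109 → 150/259 = 0.5792
  barren: TP=188, FN=19+18+7+27=71 → 188/259 = 0.7259
Macro-recall = mean = (0.7962 + 0.9177 + 0.7920 + 0.5792 + 0.7259) / 5 = 0.762

0.762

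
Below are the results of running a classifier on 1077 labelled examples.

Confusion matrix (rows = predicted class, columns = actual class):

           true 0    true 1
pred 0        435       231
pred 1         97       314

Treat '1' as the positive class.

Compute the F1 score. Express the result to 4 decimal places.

Precision = TP/(TP+FP) = 314/411 = 0.7640
Recall = TP/(TP+FN) = 314/545 = 0.5761
F1 = 2·TP/(2·TP+FP+FN) = 628/956 = 0.6569

0.6569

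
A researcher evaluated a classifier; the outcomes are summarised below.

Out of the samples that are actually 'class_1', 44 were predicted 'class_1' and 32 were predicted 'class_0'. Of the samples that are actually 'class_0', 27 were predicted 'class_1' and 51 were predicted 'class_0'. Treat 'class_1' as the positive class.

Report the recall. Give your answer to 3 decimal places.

0.579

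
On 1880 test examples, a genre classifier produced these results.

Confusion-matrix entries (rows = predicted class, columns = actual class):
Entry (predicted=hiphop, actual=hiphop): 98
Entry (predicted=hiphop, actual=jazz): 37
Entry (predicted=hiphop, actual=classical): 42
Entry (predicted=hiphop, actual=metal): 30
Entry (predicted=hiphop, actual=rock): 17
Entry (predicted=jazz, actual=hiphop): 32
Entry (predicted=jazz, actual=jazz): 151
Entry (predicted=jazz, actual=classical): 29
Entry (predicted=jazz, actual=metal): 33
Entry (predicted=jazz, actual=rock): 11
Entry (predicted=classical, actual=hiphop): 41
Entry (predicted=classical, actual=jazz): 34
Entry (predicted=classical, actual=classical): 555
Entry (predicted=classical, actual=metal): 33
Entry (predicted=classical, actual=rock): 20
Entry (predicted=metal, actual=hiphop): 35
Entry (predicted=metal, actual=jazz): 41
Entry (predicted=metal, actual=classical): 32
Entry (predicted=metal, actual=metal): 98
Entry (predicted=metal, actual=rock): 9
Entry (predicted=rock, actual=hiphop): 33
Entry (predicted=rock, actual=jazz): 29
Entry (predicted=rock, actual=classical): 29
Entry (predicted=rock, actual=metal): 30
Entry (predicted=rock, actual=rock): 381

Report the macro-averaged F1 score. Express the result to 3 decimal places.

Per-class F1 score (2·TP/(2·TP+FP+FN)):
  hiphop: TP=98, FP=37+42+30+17=126, FN=32+41+35+33=141 → 196/463 = 0.4233
  jazz: TP=151, FP=32+29+33+11=105, FN=37+34+41+29=141 → 302/548 = 0.5511
  classical: TP=555, FP=41+34+33+20=128, FN=42+29+32+29=132 → 1110/1370 = 0.8102
  metal: TP=98, FP=35+41+32+9=117, FN=30+33+33+30=126 → 196/439 = 0.4465
  rock: TP=381, FP=33+29+29+30=121, FN=17+11+20+9=57 → 762/940 = 0.8106
Macro-F1 score = mean = (0.4233 + 0.5511 + 0.8102 + 0.4465 + 0.8106) / 5 = 0.608

0.608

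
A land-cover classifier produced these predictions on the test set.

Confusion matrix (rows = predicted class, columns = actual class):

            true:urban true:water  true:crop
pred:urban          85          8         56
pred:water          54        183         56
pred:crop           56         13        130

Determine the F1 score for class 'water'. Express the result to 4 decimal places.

0.7364

Take TP from the diagonal, FP from the rest of the 'water' prediction marginal, FN from the rest of the 'water' actual marginal.
F1 score = 2·TP/(2·TP+FP+FN).
water: TP=183, FP=54+56=110, FN=8+13=21 → 366/497 = 0.73642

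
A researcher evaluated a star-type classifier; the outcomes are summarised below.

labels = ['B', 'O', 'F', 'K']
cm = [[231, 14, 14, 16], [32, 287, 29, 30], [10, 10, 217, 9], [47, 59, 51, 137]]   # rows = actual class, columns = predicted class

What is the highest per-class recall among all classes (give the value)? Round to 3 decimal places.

0.882

Per-class recall (TP/(TP+FN)):
  B: TP=231, FN=14+14+16=44 → 231/275 = 0.8400
  O: TP=287, FN=32+29+30=91 → 287/378 = 0.7593
  F: TP=217, FN=10+10+9=29 → 217/246 = 0.8821
  K: TP=137, FN=47+59+51=157 → 137/294 = 0.4660
Highest is class 'F' with recall = 0.882.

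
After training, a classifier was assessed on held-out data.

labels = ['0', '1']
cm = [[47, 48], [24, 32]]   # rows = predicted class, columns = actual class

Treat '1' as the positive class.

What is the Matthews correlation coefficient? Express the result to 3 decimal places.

0.064

MCC = (TP·TN − FP·FN) / √((TP+FP)(TP+FN)(TN+FP)(TN+FN))
Numerator = 32·47 − 24·48 = 352
Denominator = √(56·80·71·95) = √30217600 = 5497.0538
MCC = 352 / 5497.0538 = 0.064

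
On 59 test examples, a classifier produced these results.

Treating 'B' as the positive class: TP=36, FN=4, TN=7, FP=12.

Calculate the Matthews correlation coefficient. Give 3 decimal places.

MCC = (TP·TN − FP·FN) / √((TP+FP)(TP+FN)(TN+FP)(TN+FN))
Numerator = 36·7 − 12·4 = 204
Denominator = √(48·40·19·11) = √401280 = 633.4667
MCC = 204 / 633.4667 = 0.322

0.322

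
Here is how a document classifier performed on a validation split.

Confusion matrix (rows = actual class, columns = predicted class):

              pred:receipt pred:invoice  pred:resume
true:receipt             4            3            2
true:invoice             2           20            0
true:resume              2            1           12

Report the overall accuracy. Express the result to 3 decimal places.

0.783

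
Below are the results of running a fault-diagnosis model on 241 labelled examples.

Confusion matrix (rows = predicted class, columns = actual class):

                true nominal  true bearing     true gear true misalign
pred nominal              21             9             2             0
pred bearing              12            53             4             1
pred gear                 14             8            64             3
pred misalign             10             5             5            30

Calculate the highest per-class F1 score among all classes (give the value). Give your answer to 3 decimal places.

0.780

Per-class F1 score (2·TP/(2·TP+FP+FN)):
  nominal: TP=21, FP=9+2+0=11, FN=12+14+10=36 → 42/89 = 0.4719
  bearing: TP=53, FP=12+4+1=17, FN=9+8+5=22 → 106/145 = 0.7310
  gear: TP=64, FP=14+8+3=25, FN=2+4+5=11 → 128/164 = 0.7805
  misalign: TP=30, FP=10+5+5=20, FN=0+1+3=4 → 60/84 = 0.7143
Highest is class 'gear' with F1 score = 0.780.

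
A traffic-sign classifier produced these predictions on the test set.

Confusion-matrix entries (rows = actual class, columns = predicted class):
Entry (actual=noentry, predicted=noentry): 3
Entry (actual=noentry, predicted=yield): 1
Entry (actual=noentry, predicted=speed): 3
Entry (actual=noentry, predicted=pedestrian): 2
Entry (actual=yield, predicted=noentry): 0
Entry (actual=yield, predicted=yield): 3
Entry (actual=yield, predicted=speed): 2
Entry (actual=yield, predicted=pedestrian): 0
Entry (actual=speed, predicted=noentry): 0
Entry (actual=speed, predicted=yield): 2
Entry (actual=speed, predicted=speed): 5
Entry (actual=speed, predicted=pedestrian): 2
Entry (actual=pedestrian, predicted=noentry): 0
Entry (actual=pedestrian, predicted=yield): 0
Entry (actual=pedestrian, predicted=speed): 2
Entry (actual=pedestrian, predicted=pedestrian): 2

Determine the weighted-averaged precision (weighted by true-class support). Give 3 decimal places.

Per-class precision (TP/(TP+FP)):
  noentry: TP=3, FP=0+0+0=0 → 3/3 = 1.0000
  yield: TP=3, FP=1+2+0=3 → 3/6 = 0.5000
  speed: TP=5, FP=3+2+2=7 → 5/12 = 0.4167
  pedestrian: TP=2, FP=2+0+2=4 → 2/6 = 0.3333
Weighted-precision = Σ (supportᵢ/N)·precisionᵢ with N=27: (9/27)·1.0000 + (5/27)·0.5000 + (9/27)·0.4167 + (4/27)·0.3333 = 0.614

0.614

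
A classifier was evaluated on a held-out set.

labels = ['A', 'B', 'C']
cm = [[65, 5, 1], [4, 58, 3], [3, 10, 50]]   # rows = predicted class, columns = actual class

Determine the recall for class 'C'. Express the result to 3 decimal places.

0.926

recall = TP/(TP+FN).
C: TP=50, FN=1+3=4 → 50/54 = 0.9259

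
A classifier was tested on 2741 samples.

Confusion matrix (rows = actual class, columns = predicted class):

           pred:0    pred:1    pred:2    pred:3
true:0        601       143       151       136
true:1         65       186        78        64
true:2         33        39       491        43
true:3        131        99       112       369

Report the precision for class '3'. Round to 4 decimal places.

0.6029

Treat '3' as positive and all other classes as negative.
precision = TP/(TP+FP).
3: TP=369, FP=136+64+43=243 → 369/612 = 0.60294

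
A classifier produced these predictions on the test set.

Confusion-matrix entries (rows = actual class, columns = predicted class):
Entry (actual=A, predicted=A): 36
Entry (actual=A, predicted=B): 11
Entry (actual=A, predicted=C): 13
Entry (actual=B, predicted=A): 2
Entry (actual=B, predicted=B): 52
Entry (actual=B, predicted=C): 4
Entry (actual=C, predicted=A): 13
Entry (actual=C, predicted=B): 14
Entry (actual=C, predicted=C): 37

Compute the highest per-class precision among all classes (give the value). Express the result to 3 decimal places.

Per-class precision (TP/(TP+FP)):
  A: TP=36, FP=2+13=15 → 36/51 = 0.7059
  B: TP=52, FP=11+14=25 → 52/77 = 0.6753
  C: TP=37, FP=13+4=17 → 37/54 = 0.6852
Highest is class 'A' with precision = 0.706.

0.706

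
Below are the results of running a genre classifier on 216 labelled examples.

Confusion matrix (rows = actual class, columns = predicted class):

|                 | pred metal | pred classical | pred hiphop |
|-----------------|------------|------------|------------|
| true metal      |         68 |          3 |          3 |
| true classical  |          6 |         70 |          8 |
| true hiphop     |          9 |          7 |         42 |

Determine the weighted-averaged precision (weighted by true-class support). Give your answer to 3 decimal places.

0.834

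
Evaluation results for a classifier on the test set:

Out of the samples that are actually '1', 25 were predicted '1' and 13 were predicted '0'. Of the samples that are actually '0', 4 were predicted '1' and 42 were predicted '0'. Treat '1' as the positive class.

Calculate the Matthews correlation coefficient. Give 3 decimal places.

0.598

MCC = (TP·TN − FP·FN) / √((TP+FP)(TP+FN)(TN+FP)(TN+FN))
Numerator = 25·42 − 4·13 = 998
Denominator = √(29·38·46·55) = √2788060 = 1669.7485
MCC = 998 / 1669.7485 = 0.598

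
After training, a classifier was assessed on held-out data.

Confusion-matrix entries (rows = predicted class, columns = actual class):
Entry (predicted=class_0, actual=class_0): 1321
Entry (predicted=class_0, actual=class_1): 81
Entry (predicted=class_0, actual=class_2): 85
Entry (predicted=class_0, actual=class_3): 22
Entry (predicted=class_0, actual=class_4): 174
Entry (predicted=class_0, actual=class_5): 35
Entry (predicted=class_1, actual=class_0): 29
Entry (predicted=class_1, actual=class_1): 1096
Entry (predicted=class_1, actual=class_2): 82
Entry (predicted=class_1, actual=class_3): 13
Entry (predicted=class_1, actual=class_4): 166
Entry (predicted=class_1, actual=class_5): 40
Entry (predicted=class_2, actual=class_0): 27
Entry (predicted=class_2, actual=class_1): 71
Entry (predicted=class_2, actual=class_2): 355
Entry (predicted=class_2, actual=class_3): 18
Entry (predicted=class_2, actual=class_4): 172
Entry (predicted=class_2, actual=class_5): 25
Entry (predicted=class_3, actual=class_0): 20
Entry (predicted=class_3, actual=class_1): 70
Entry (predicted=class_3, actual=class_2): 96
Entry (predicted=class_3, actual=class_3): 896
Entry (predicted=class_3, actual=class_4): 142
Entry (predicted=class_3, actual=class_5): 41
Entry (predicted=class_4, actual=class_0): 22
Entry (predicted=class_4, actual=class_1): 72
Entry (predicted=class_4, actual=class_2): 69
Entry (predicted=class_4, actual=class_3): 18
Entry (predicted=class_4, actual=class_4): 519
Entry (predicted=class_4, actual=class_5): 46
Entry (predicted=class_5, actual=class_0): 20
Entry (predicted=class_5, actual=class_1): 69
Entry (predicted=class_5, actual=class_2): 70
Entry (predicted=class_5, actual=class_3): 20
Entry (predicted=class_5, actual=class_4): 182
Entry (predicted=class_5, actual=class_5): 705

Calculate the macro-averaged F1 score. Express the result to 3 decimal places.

0.684

Per-class F1 score (2·TP/(2·TP+FP+FN)):
  class_0: TP=1321, FP=81+85+22+174+35=397, FN=29+27+20+22+20=118 → 2642/3157 = 0.8369
  class_1: TP=1096, FP=29+82+13+166+40=330, FN=81+71+70+72+69=363 → 2192/2885 = 0.7598
  class_2: TP=355, FP=27+71+18+172+25=313, FN=85+82+96+69+70=402 → 710/1425 = 0.4982
  class_3: TP=896, FP=20+70+96+142+41=369, FN=22+13+18+18+20=91 → 1792/2252 = 0.7957
  class_4: TP=519, FP=22+72+69+18+46=227, FN=174+166+172+142+182=836 → 1038/2101 = 0.4941
  class_5: TP=705, FP=20+69+70+20+182=361, FN=35+40+25+41+46=187 → 1410/1958 = 0.7201
Macro-F1 score = mean = (0.8369 + 0.7598 + 0.4982 + 0.7957 + 0.4941 + 0.7201) / 6 = 0.684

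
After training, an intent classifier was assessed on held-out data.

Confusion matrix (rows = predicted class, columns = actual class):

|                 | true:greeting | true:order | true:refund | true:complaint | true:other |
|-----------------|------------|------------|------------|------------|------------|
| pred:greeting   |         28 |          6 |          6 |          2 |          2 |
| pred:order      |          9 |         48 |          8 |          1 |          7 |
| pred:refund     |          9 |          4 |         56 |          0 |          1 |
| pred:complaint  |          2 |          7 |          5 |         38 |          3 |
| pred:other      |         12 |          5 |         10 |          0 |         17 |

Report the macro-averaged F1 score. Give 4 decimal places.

0.6367

Per-class F1 score (2·TP/(2·TP+FP+FN)):
  greeting: TP=28, FP=6+6+2+2=16, FN=9+9+2+12=32 → 56/104 = 0.53846
  order: TP=48, FP=9+8+1+7=25, FN=6+4+7+5=22 → 96/143 = 0.67133
  refund: TP=56, FP=9+4+0+1=14, FN=6+8+5+10=29 → 112/155 = 0.72258
  complaint: TP=38, FP=2+7+5+3=17, FN=2+1+0+0=3 → 76/96 = 0.79167
  other: TP=17, FP=12+5+10+0=27, FN=2+7+1+3=13 → 34/74 = 0.45946
Macro-F1 score = mean = (0.53846 + 0.67133 + 0.72258 + 0.79167 + 0.45946) / 5 = 0.6367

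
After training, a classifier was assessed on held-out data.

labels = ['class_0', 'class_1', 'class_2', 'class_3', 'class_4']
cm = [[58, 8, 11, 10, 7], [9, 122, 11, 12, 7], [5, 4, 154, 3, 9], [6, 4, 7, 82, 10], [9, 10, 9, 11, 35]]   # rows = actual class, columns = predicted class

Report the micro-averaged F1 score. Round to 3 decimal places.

0.736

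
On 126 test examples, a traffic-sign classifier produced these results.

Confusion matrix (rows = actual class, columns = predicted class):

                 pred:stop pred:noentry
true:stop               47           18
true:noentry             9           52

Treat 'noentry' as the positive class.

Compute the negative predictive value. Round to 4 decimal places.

NPV = TN/(TN+FN) = 47/(47+9) = 0.8393

0.8393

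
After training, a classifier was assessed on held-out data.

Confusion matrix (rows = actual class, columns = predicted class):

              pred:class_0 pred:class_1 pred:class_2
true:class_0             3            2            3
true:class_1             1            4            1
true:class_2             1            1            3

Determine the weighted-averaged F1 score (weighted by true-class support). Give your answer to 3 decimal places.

0.520

Per-class F1 score (2·TP/(2·TP+FP+FN)):
  class_0: TP=3, FP=1+1=2, FN=2+3=5 → 6/13 = 0.4615
  class_1: TP=4, FP=2+1=3, FN=1+1=2 → 8/13 = 0.6154
  class_2: TP=3, FP=3+1=4, FN=1+1=2 → 6/12 = 0.5000
Weighted-F1 score = Σ (supportᵢ/N)·F1 scoreᵢ with N=19: (8/19)·0.4615 + (6/19)·0.6154 + (5/19)·0.5000 = 0.520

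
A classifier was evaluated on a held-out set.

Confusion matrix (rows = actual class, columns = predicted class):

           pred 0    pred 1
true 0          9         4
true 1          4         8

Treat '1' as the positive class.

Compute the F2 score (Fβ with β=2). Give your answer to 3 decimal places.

0.667

Fβ = (1+β²)·TP / ((1+β²)·TP + β²·FN + FP), with β²=4
= 5·8 / (5·8 + 4·4 + 4) = 0.667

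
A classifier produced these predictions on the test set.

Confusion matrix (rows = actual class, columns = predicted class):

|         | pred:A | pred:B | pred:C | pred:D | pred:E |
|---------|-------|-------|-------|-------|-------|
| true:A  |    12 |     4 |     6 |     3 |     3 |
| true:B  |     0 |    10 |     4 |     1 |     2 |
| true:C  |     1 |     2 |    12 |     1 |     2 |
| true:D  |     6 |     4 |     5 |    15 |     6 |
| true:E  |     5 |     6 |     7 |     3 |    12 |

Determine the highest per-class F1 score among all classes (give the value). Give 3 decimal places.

0.508

Per-class F1 score (2·TP/(2·TP+FP+FN)):
  A: TP=12, FP=0+1+6+5=12, FN=4+6+3+3=16 → 24/52 = 0.4615
  B: TP=10, FP=4+2+4+6=16, FN=0+4+1+2=7 → 20/43 = 0.4651
  C: TP=12, FP=6+4+5+7=22, FN=1+2+1+2=6 → 24/52 = 0.4615
  D: TP=15, FP=3+1+1+3=8, FN=6+4+5+6=21 → 30/59 = 0.5085
  E: TP=12, FP=3+2+2+6=13, FN=5+6+7+3=21 → 24/58 = 0.4138
Highest is class 'D' with F1 score = 0.508.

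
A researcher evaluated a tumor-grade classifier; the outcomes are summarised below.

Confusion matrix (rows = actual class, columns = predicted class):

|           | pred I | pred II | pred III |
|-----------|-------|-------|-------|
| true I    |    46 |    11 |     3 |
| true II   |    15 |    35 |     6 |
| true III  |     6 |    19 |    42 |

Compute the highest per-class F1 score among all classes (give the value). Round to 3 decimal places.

Per-class F1 score (2·TP/(2·TP+FP+FN)):
  I: TP=46, FP=15+6=21, FN=11+3=14 → 92/127 = 0.7244
  II: TP=35, FP=11+19=30, FN=15+6=21 → 70/121 = 0.5785
  III: TP=42, FP=3+6=9, FN=6+19=25 → 84/118 = 0.7119
Highest is class 'I' with F1 score = 0.724.

0.724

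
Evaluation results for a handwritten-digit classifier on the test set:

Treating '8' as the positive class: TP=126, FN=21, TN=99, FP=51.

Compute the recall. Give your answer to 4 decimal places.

Recall = TP/(TP+FN) = 126/(126+21) = 126/147 = 0.8571

0.8571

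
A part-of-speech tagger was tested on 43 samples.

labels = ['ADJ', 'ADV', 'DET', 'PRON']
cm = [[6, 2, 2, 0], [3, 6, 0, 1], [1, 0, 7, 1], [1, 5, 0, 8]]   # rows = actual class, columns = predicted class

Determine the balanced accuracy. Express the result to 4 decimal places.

0.6373

Balanced accuracy = mean of per-class recall.
  ADJ: recall = 6/10 = 0.60000
  ADV: recall = 6/10 = 0.60000
  DET: recall = 7/9 = 0.77778
  PRON: recall = 8/14 = 0.57143
Mean = (0.60000 + 0.60000 + 0.77778 + 0.57143) / 4 = 0.6373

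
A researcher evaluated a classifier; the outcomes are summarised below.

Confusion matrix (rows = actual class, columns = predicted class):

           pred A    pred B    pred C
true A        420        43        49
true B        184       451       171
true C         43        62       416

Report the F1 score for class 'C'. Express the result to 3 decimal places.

0.719

Take TP from the diagonal, FP from the rest of the 'C' prediction marginal, FN from the rest of the 'C' actual marginal.
F1 score = 2·TP/(2·TP+FP+FN).
C: TP=416, FP=49+171=220, FN=43+62=105 → 832/1157 = 0.7191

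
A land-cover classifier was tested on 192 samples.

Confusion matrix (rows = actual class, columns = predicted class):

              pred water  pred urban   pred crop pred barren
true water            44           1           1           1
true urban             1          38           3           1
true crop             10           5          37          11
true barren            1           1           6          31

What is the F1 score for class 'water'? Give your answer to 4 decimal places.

0.8544

Treat 'water' as positive and all other classes as negative.
F1 score = 2·TP/(2·TP+FP+FN).
water: TP=44, FP=1+10+1=12, FN=1+1+1=3 → 88/103 = 0.85437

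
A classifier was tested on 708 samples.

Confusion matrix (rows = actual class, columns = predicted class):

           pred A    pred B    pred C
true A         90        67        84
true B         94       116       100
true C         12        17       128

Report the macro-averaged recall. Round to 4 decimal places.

0.5210

Per-class recall (TP/(TP+FN)):
  A: TP=90, FN=67+84=151 → 90/241 = 0.37344
  B: TP=116, FN=94+100=194 → 116/310 = 0.37419
  C: TP=128, FN=12+17=29 → 128/157 = 0.81529
Macro-recall = mean = (0.37344 + 0.37419 + 0.81529) / 3 = 0.5210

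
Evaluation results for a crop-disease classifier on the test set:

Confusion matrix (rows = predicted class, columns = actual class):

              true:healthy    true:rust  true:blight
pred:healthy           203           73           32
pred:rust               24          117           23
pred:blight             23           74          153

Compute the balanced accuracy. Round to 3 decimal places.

Balanced accuracy = mean of per-class recall.
  healthy: recall = 203/250 = 0.8120
  rust: recall = 117/264 = 0.4432
  blight: recall = 153/208 = 0.7356
Mean = (0.8120 + 0.4432 + 0.7356) / 3 = 0.664

0.664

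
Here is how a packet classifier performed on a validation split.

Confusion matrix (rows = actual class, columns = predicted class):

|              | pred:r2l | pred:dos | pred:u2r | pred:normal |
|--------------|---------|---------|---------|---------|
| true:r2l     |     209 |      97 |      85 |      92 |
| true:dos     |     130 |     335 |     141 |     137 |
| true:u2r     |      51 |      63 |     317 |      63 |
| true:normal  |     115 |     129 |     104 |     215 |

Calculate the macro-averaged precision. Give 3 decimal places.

0.466

Per-class precision (TP/(TP+FP)):
  r2l: TP=209, FP=130+51+115=296 → 209/505 = 0.4139
  dos: TP=335, FP=97+63+129=289 → 335/624 = 0.5369
  u2r: TP=317, FP=85+141+104=330 → 317/647 = 0.4900
  normal: TP=215, FP=92+137+63=292 → 215/507 = 0.4241
Macro-precision = mean = (0.4139 + 0.5369 + 0.4900 + 0.4241) / 4 = 0.466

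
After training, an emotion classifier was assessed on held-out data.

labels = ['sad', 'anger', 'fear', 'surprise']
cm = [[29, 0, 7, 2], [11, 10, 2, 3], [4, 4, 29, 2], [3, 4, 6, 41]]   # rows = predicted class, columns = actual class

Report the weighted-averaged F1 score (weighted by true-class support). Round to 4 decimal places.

0.6980

Per-class F1 score (2·TP/(2·TP+FP+FN)):
  sad: TP=29, FP=0+7+2=9, FN=11+4+3=18 → 58/85 = 0.68235
  anger: TP=10, FP=11+2+3=16, FN=0+4+4=8 → 20/44 = 0.45455
  fear: TP=29, FP=4+4+2=10, FN=7+2+6=15 → 58/83 = 0.69880
  surprise: TP=41, FP=3+4+6=13, FN=2+3+2=7 → 82/102 = 0.80392
Weighted-F1 score = Σ (supportᵢ/N)·F1 scoreᵢ with N=157: (47/157)·0.68235 + (18/157)·0.45455 + (44/157)·0.69880 + (48/157)·0.80392 = 0.6980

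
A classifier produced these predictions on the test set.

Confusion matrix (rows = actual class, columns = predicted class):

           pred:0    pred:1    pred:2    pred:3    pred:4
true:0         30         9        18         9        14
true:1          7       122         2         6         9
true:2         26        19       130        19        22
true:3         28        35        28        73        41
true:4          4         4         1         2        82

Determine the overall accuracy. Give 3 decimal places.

0.591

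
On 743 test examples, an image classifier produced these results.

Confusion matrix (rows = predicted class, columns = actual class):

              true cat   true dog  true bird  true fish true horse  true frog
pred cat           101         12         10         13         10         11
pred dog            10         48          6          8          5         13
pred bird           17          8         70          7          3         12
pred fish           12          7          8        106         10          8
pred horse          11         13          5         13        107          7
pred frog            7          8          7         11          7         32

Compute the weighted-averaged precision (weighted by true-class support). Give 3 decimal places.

Per-class precision (TP/(TP+FP)):
  cat: TP=101, FP=12+10+13+10+11=56 → 101/157 = 0.6433
  dog: TP=48, FP=10+6+8+5+13=42 → 48/90 = 0.5333
  bird: TP=70, FP=17+8+7+3+12=47 → 70/117 = 0.5983
  fish: TP=106, FP=12+7+8+10+8=45 → 106/151 = 0.7020
  horse: TP=107, FP=11+13+5+13+7=49 → 107/156 = 0.6859
  frog: TP=32, FP=7+8+7+11+7=40 → 32/72 = 0.4444
Weighted-precision = Σ (supportᵢ/N)·precisionᵢ with N=743: (158/743)·0.6433 + (96/743)·0.5333 + (106/743)·0.5983 + (158/743)·0.7020 + (142/743)·0.6859 + (83/743)·0.4444 = 0.621

0.621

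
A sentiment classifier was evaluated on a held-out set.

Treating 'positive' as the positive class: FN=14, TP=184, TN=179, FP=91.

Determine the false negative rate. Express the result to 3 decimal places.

0.071

FNR = FN/(FN+TP) = 14/(14+184) = 0.071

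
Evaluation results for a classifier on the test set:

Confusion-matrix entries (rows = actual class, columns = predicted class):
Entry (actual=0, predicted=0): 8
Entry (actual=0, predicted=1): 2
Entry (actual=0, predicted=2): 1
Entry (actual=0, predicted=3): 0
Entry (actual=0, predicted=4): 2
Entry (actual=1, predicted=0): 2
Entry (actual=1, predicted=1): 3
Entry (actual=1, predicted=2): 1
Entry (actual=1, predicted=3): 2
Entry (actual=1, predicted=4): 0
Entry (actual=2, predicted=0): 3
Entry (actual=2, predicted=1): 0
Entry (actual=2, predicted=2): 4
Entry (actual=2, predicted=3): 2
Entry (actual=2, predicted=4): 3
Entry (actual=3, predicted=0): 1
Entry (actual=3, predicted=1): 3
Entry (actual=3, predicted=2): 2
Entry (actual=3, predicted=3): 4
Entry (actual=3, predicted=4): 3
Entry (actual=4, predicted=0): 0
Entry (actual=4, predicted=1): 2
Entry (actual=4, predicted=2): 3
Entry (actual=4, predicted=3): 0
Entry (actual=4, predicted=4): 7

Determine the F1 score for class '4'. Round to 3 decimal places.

0.519

F1 score = 2·TP/(2·TP+FP+FN).
4: TP=7, FP=2+0+3+3=8, FN=0+2+3+0=5 → 14/27 = 0.5185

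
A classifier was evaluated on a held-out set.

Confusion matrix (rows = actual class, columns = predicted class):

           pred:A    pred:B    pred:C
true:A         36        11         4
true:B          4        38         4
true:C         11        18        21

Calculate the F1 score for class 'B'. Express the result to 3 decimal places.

0.673

One-vs-rest for 'B': TP = diagonal; FP = other classes predicted 'B'; FN = 'B' predicted as other.
F1 score = 2·TP/(2·TP+FP+FN).
B: TP=38, FP=11+18=29, FN=4+4=8 → 76/113 = 0.6726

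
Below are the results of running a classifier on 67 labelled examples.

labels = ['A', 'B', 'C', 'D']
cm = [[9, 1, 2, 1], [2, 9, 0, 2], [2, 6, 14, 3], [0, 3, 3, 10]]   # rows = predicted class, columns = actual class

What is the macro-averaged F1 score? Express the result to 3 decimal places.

0.629

Per-class F1 score (2·TP/(2·TP+FP+FN)):
  A: TP=9, FP=1+2+1=4, FN=2+2+0=4 → 18/26 = 0.6923
  B: TP=9, FP=2+0+2=4, FN=1+6+3=10 → 18/32 = 0.5625
  C: TP=14, FP=2+6+3=11, FN=2+0+3=5 → 28/44 = 0.6364
  D: TP=10, FP=0+3+3=6, FN=1+2+3=6 → 20/32 = 0.6250
Macro-F1 score = mean = (0.6923 + 0.5625 + 0.6364 + 0.6250) / 4 = 0.629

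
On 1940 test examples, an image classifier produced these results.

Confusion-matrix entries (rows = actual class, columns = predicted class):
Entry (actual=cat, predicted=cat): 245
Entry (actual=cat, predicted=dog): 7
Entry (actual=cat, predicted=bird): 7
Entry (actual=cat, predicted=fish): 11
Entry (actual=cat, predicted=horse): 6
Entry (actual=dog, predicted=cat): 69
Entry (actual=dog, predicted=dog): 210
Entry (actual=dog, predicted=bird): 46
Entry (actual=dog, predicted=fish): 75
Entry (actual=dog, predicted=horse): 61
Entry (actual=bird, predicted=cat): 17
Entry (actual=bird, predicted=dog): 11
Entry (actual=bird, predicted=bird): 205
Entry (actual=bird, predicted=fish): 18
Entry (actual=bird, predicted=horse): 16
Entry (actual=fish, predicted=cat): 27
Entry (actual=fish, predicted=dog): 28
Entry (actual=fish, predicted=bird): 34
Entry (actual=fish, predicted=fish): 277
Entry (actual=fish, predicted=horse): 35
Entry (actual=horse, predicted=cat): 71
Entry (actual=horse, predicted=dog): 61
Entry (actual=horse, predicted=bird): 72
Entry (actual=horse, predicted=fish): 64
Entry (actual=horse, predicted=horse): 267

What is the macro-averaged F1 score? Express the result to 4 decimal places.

0.6240

Per-class F1 score (2·TP/(2·TP+FP+FN)):
  cat: TP=245, FP=69+17+27+71=184, FN=7+7+11+6=31 → 490/705 = 0.69504
  dog: TP=210, FP=7+11+28+61=107, FN=69+46+75+61=251 → 420/778 = 0.53985
  bird: TP=205, FP=7+46+34+72=159, FN=17+11+18+16=62 → 410/631 = 0.64976
  fish: TP=277, FP=11+75+18+64=168, FN=27+28+34+35=124 → 554/846 = 0.65485
  horse: TP=267, FP=6+61+16+35=118, FN=71+61+72+64=268 → 534/920 = 0.58043
Macro-F1 score = mean = (0.69504 + 0.53985 + 0.64976 + 0.65485 + 0.58043) / 5 = 0.6240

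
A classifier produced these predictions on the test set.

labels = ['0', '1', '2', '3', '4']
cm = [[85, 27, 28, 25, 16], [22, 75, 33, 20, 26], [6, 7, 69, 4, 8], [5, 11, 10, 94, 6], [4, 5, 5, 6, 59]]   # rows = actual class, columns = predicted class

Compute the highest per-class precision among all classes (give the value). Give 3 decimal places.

0.697

Per-class precision (TP/(TP+FP)):
  0: TP=85, FP=22+6+5+4=37 → 85/122 = 0.6967
  1: TP=75, FP=27+7+11+5=50 → 75/125 = 0.6000
  2: TP=69, FP=28+33+10+5=76 → 69/145 = 0.4759
  3: TP=94, FP=25+20+4+6=55 → 94/149 = 0.6309
  4: TP=59, FP=16+26+8+6=56 → 59/115 = 0.5130
Highest is class '0' with precision = 0.697.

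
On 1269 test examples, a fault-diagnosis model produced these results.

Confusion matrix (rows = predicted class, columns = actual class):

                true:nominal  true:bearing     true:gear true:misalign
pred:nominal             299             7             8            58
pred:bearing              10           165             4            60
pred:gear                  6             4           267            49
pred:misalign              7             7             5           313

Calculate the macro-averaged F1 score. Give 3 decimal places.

0.823

Per-class F1 score (2·TP/(2·TP+FP+FN)):
  nominal: TP=299, FP=7+8+58=73, FN=10+6+7=23 → 598/694 = 0.8617
  bearing: TP=165, FP=10+4+60=74, FN=7+4+7=18 → 330/422 = 0.7820
  gear: TP=267, FP=6+4+49=59, FN=8+4+5=17 → 534/610 = 0.8754
  misalign: TP=313, FP=7+7+5=19, FN=58+60+49=167 → 626/812 = 0.7709
Macro-F1 score = mean = (0.8617 + 0.7820 + 0.8754 + 0.7709) / 4 = 0.823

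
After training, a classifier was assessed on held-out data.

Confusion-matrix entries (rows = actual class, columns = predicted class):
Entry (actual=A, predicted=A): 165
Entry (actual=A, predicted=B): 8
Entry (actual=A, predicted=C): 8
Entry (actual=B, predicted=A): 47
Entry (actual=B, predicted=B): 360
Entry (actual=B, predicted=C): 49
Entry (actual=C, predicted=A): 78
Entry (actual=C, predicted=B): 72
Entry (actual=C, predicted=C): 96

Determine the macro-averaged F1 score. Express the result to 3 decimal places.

Per-class F1 score (2·TP/(2·TP+FP+FN)):
  A: TP=165, FP=47+78=125, FN=8+8=16 → 330/471 = 0.7006
  B: TP=360, FP=8+72=80, FN=47+49=96 → 720/896 = 0.8036
  C: TP=96, FP=8+49=57, FN=78+72=150 → 192/399 = 0.4812
Macro-F1 score = mean = (0.7006 + 0.8036 + 0.4812) / 3 = 0.662

0.662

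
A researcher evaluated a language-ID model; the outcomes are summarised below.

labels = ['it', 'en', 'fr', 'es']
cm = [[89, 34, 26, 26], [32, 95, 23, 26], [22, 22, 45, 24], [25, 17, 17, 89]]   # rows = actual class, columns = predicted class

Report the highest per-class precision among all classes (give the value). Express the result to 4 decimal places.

0.5655

Per-class precision (TP/(TP+FP)):
  it: TP=89, FP=32+22+25=79 → 89/168 = 0.52976
  en: TP=95, FP=34+22+17=73 → 95/168 = 0.56548
  fr: TP=45, FP=26+23+17=66 → 45/111 = 0.40541
  es: TP=89, FP=26+26+24=76 → 89/165 = 0.53939
Highest is class 'en' with precision = 0.5655.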